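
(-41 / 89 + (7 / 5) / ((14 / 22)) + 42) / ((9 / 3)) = 6488 / 445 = 14.58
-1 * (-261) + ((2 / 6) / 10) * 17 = 7847 / 30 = 261.57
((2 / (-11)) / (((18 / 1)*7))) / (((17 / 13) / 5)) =-65 / 11781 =-0.01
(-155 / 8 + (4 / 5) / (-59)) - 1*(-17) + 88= 202043 / 2360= 85.61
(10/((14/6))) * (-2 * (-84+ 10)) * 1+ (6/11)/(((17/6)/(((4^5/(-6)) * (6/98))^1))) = 5793528/9163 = 632.27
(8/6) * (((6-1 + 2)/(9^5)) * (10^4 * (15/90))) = 140000/531441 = 0.26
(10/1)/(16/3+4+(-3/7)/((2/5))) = 1.21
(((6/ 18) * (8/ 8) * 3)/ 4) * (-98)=-49/ 2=-24.50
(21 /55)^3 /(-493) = -9261 /82022875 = -0.00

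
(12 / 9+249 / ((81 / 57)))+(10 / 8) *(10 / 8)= 25649 / 144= 178.12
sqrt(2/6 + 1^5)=2 * sqrt(3)/3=1.15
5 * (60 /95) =60 /19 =3.16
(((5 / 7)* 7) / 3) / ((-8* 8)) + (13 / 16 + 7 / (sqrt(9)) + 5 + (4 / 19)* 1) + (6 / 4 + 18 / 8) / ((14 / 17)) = 329003 / 25536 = 12.88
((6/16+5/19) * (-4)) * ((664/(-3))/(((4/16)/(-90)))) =-203393.68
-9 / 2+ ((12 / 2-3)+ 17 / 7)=13 / 14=0.93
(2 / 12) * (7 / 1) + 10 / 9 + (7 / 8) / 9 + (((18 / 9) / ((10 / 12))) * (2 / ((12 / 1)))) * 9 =239 / 40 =5.98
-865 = -865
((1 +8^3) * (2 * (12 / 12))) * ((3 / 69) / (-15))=-342 / 115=-2.97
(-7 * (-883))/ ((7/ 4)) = 3532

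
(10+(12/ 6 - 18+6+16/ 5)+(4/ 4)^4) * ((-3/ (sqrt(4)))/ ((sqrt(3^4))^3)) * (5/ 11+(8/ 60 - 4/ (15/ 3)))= 49/ 26730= 0.00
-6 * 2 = -12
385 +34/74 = 385.46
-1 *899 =-899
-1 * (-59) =59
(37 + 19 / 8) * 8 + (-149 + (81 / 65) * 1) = 10871 / 65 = 167.25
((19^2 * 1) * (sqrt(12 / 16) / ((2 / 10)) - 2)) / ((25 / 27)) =-19494 / 25 + 9747 * sqrt(3) / 10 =908.47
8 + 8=16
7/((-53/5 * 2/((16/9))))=-280/477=-0.59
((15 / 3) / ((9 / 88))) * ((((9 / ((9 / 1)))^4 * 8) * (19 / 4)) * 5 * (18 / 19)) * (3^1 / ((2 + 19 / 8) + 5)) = 2816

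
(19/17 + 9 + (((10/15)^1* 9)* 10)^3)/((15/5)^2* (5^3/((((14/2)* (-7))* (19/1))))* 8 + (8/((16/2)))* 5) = -3418792132/73865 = -46284.33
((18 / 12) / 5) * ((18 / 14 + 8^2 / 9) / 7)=529 / 1470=0.36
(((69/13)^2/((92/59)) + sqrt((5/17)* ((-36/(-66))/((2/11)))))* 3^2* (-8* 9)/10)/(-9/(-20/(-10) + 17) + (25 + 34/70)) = -131570649/2810977-43092* sqrt(255)/282761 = -49.24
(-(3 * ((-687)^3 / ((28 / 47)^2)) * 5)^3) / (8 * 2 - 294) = -1240142406284026047375881323511314442625 / 133965504512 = -9257177142739308100489478000.00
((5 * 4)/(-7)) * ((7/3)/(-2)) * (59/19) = 590/57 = 10.35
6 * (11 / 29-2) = -282 / 29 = -9.72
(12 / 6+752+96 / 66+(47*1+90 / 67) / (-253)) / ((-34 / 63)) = -73323243 / 52394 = -1399.46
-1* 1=-1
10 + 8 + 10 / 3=64 / 3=21.33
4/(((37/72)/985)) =283680/37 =7667.03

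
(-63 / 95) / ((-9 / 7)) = 49 / 95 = 0.52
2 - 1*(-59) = 61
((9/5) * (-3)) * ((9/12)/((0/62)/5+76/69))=-5589/1520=-3.68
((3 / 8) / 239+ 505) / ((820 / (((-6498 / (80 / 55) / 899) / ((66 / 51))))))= -53330941179 / 22551810560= -2.36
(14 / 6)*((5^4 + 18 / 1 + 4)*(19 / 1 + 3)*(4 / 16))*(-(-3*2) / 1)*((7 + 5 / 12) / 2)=4433891 / 24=184745.46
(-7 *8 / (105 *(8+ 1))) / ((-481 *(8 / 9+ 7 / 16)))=128 / 1378065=0.00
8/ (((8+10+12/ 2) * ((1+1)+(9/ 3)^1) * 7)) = 1/ 105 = 0.01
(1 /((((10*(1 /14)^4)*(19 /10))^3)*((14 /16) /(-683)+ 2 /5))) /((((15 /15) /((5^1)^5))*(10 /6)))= 968048553808179200000 /24905029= 38869601549477.38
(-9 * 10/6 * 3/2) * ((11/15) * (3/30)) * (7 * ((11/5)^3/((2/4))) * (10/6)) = -102487/250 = -409.95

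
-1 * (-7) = 7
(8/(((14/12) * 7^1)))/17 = 48/833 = 0.06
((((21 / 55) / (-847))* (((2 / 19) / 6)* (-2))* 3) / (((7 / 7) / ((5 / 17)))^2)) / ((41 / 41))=30 / 7308521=0.00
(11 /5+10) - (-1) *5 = 86 /5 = 17.20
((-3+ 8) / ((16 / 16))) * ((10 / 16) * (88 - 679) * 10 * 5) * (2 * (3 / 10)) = -221625 / 4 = -55406.25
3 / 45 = 1 / 15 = 0.07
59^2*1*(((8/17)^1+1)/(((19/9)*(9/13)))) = 1131325/323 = 3502.55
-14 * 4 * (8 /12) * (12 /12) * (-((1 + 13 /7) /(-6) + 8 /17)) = -32 /153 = -0.21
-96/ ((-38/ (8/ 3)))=128/ 19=6.74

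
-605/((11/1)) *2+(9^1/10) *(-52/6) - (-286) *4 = 5131/5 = 1026.20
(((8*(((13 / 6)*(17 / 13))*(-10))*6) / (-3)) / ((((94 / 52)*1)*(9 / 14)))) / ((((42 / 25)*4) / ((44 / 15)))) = 1944800 / 11421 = 170.28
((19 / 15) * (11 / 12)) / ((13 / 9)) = 209 / 260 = 0.80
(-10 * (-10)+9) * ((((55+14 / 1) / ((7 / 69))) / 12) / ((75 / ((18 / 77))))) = 518949 / 26950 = 19.26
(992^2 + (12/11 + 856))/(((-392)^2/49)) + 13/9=24488909/77616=315.51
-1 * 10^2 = -100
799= 799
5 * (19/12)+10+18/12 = 233/12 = 19.42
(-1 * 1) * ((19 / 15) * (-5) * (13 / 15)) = 247 / 45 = 5.49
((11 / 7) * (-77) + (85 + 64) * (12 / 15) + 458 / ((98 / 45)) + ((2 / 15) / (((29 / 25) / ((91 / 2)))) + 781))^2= 449558643028804 / 454329225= 989499.72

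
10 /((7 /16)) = 160 /7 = 22.86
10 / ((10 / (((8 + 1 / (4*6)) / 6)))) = 1.34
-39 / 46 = -0.85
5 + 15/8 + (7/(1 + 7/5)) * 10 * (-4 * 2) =-226.46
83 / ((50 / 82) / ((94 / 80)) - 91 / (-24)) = 3838584 / 199357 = 19.25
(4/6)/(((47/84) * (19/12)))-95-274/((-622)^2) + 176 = 14122110869/172743706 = 81.75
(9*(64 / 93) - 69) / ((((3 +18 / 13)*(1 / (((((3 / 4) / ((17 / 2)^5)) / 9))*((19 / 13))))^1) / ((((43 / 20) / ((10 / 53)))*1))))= -1479071 / 3301167525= -0.00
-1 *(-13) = 13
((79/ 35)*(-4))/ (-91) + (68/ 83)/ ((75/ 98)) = 4638388/ 3965325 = 1.17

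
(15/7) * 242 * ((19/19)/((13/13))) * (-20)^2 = 1452000/7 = 207428.57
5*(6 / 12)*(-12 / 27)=-1.11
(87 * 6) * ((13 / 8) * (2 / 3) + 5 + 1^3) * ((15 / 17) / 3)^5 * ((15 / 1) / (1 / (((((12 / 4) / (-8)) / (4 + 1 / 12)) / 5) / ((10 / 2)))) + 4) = 525534375 / 16370116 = 32.10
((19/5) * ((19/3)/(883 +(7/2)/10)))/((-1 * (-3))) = 1444/159003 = 0.01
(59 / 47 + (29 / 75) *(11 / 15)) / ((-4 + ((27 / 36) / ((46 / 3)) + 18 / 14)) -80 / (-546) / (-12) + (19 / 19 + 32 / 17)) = 3308748352 / 440278375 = 7.52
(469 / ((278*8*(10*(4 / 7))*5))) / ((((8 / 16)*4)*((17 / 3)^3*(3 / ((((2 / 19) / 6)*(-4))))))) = -9849 / 20760372800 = -0.00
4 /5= 0.80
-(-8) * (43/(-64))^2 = 3.61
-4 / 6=-2 / 3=-0.67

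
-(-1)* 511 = 511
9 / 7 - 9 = -54 / 7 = -7.71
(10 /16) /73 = 5 /584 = 0.01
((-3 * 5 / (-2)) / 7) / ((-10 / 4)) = -3 / 7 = -0.43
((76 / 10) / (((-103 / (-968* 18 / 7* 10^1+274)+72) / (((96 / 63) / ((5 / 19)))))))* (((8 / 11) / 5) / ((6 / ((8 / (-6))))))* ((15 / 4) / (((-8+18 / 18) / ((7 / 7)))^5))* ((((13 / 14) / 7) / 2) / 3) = 51757257344 / 531103590902894625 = 0.00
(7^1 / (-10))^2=49 / 100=0.49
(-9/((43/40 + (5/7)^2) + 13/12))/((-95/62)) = 2.20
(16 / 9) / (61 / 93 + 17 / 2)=992 / 5109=0.19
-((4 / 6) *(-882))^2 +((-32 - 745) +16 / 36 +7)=-3118622 / 9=-346513.56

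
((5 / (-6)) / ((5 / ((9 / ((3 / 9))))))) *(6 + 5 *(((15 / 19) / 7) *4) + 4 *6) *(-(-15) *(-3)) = 868725 / 133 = 6531.77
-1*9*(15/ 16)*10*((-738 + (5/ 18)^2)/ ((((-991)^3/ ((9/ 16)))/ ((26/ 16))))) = -233109825/ 3986400342016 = -0.00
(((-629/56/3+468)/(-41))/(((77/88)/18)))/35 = -93594/14063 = -6.66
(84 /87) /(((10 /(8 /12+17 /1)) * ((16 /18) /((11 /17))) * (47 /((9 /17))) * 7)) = 15741 /7878140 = 0.00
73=73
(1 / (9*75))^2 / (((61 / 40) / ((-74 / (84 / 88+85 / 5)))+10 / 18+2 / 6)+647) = 0.00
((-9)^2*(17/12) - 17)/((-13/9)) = -3519/52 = -67.67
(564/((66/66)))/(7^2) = 564/49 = 11.51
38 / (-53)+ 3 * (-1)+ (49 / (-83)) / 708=-11579105 / 3114492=-3.72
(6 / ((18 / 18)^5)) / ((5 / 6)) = 36 / 5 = 7.20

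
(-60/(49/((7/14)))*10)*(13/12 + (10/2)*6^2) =-54325/49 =-1108.67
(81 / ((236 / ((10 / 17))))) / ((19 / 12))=2430 / 19057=0.13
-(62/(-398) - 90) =17941/199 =90.16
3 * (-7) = -21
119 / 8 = 14.88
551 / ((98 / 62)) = 17081 / 49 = 348.59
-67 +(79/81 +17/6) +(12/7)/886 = -31743965/502362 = -63.19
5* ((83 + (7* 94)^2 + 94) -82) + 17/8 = 17322377/8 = 2165297.12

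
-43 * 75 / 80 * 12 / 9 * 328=-17630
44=44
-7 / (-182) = 1 / 26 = 0.04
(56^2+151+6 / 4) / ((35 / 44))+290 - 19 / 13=2012307 / 455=4422.65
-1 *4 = -4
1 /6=0.17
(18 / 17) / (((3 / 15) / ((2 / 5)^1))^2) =72 / 17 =4.24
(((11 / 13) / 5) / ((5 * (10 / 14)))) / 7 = 11 / 1625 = 0.01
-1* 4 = -4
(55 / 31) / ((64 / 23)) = 1265 / 1984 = 0.64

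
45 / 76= 0.59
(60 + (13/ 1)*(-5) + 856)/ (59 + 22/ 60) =25530/ 1781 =14.33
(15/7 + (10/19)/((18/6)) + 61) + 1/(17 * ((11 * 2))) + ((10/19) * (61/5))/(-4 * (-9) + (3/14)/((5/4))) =666452305/10495562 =63.50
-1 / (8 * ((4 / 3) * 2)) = -0.05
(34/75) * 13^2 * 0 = 0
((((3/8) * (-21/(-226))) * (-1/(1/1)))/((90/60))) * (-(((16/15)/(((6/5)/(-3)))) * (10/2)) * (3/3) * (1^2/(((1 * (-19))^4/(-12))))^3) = 60480/250104585854476193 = 0.00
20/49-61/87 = -1249/4263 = -0.29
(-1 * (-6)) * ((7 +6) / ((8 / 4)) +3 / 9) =41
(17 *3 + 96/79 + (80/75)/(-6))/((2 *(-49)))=-184993/348390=-0.53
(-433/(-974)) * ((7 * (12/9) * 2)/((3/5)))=60620/4383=13.83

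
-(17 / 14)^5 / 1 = -1419857 / 537824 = -2.64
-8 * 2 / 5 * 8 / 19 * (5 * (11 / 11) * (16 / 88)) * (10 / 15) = -512 / 627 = -0.82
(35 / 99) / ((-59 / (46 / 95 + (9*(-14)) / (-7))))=-12292 / 110979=-0.11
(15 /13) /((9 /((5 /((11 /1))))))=25 /429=0.06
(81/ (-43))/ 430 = -81/ 18490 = -0.00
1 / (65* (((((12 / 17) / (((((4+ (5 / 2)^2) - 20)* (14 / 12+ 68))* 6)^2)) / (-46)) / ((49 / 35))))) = -735352527 / 32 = -22979766.47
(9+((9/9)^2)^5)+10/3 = 40/3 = 13.33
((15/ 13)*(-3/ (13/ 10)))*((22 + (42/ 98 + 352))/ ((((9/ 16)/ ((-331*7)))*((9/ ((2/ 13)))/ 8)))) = 11104652800/ 19773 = 561606.88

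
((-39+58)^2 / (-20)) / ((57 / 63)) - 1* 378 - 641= -20779 / 20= -1038.95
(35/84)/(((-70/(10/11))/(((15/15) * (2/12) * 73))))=-365/5544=-0.07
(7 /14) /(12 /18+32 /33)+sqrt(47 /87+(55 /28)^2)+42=sqrt(26102001) /2436+1523 /36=44.40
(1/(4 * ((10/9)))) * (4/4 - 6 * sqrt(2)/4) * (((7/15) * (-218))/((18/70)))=-5341/60 + 5341 * sqrt(2)/40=99.82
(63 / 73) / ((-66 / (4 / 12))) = -7 / 1606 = -0.00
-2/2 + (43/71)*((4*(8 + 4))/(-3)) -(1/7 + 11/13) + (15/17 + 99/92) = -98227833/10105004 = -9.72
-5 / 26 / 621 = -5 / 16146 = -0.00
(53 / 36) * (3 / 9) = 53 / 108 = 0.49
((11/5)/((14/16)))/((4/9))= 198/35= 5.66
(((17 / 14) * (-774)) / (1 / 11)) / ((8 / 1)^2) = -72369 / 448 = -161.54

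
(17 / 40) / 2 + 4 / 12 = 131 / 240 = 0.55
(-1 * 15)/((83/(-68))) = 1020/83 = 12.29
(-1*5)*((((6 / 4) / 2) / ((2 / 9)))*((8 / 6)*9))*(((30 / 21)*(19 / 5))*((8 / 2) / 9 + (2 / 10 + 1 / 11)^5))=-490.86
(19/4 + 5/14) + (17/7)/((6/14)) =905/84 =10.77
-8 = -8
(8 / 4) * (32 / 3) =64 / 3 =21.33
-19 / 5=-3.80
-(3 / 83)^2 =-9 / 6889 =-0.00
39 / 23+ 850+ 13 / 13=19612 / 23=852.70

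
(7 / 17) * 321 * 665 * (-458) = -684368790 / 17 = -40256987.65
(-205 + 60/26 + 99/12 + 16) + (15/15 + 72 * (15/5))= 2005/52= 38.56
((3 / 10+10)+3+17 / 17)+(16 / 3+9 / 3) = 679 / 30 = 22.63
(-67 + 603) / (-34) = -15.76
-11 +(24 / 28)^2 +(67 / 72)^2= -2387591 / 254016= -9.40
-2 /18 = -1 /9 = -0.11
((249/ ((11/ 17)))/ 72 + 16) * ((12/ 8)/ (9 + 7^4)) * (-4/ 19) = -0.00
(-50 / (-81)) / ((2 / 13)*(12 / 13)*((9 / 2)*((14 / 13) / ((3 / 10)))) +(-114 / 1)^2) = 54925 / 1156568706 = 0.00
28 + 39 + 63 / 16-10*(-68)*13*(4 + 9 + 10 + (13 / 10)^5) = 2362132387 / 10000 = 236213.24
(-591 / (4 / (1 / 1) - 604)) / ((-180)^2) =197 / 6480000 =0.00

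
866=866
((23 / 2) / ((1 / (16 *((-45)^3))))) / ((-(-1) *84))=-1397250 / 7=-199607.14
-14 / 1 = -14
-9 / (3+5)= -9 / 8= -1.12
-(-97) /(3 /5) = 161.67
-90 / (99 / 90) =-900 / 11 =-81.82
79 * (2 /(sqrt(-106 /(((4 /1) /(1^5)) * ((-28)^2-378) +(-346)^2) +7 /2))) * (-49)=-3871 * sqrt(357770990) /17691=-4138.79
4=4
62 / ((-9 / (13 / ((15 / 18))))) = -1612 / 15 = -107.47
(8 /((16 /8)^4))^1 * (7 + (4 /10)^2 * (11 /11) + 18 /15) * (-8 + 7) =-209 /50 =-4.18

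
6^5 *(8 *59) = 3670272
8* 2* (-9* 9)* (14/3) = -6048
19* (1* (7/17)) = 133/17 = 7.82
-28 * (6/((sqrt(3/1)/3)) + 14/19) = -168 * sqrt(3)-392/19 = -311.62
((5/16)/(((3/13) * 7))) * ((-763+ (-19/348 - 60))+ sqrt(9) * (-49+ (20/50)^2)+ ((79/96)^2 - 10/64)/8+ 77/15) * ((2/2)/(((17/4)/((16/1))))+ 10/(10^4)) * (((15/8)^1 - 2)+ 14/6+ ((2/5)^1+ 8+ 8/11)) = -23774451254814668759/2985374515200000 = -7963.64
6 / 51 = 2 / 17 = 0.12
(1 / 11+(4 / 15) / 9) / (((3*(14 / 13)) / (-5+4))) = -2327 / 62370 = -0.04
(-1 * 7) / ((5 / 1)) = -7 / 5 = -1.40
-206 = -206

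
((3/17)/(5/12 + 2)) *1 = 36/493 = 0.07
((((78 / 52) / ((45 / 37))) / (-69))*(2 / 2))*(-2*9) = 37 / 115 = 0.32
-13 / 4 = -3.25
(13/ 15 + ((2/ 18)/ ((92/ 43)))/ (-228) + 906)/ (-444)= -856009369/ 419100480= -2.04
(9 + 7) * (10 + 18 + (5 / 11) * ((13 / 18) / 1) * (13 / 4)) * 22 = 92084 / 9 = 10231.56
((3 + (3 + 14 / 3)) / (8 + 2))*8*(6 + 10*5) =7168 / 15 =477.87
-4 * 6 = -24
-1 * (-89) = 89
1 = 1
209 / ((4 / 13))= 2717 / 4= 679.25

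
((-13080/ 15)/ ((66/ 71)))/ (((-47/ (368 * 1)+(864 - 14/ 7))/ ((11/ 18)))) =-5695904/ 8563563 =-0.67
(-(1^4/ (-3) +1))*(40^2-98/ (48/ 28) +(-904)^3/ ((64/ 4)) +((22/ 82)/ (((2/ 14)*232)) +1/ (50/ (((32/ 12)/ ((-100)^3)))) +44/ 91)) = 31222958836751858983/ 1014365625000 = 30780773.78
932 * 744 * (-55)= -38137440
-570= -570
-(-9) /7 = 9 /7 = 1.29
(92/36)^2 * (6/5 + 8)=24334/405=60.08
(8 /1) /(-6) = -4 /3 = -1.33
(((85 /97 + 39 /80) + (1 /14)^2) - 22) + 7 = -5183093 /380240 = -13.63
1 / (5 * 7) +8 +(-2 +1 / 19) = 4044 / 665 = 6.08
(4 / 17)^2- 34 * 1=-9810 / 289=-33.94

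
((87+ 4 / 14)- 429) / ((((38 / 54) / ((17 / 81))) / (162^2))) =-355728672 / 133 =-2674651.67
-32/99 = -0.32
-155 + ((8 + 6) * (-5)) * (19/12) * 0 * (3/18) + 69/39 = -153.23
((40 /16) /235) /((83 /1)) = 1 /7802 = 0.00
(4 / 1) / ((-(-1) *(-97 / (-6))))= 24 / 97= 0.25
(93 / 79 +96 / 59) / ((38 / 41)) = 535911 / 177118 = 3.03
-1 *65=-65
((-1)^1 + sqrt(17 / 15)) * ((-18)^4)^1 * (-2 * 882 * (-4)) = 47836053.27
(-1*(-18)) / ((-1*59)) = -18 / 59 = -0.31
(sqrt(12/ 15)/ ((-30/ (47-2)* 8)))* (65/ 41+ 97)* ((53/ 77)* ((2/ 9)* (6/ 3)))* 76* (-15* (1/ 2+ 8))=69194998* sqrt(5)/ 3157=49010.05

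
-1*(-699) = 699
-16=-16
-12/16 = -3/4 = -0.75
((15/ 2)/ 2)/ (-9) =-5/ 12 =-0.42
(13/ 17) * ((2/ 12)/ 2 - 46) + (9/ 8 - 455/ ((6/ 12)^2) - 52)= -777643/ 408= -1905.99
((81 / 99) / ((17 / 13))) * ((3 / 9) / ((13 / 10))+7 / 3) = 303 / 187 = 1.62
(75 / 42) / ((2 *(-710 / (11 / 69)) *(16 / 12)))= -55 / 365792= -0.00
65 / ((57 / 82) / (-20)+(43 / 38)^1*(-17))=-2025400 / 600503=-3.37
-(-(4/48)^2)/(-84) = -1/12096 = -0.00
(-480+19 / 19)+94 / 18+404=-69.78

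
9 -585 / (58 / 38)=-10854 / 29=-374.28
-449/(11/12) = -5388/11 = -489.82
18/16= 9/8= 1.12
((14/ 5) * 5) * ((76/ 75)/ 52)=266/ 975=0.27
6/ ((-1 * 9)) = -2/ 3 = -0.67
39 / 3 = 13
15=15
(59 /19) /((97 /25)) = 0.80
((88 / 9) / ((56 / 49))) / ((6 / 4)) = 5.70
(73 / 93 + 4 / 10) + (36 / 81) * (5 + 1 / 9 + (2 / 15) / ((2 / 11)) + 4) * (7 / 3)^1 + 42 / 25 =2462161 / 188325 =13.07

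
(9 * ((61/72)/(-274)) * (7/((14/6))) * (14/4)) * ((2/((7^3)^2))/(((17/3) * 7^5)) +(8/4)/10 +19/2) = -596691959265861/210523153574720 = -2.83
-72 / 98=-36 / 49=-0.73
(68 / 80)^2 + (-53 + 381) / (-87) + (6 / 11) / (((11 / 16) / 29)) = 84050303 / 4210800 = 19.96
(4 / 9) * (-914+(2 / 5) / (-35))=-639808 / 1575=-406.23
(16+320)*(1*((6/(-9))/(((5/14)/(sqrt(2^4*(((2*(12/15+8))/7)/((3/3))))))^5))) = -5570438365184*sqrt(770)/390625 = -395707882.22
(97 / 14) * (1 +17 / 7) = 1164 / 49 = 23.76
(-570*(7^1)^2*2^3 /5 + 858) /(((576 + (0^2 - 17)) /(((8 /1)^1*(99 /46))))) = -17356680 /12857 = -1349.98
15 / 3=5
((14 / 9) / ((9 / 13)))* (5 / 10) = 91 / 81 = 1.12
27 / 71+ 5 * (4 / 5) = 311 / 71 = 4.38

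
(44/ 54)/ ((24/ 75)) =275/ 108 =2.55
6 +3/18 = 37/6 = 6.17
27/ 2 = 13.50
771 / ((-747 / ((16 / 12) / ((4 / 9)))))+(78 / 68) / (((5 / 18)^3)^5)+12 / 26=141952690416048895779121 / 559783935546875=253584787.63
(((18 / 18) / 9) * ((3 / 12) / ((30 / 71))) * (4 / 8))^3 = 357911 / 10077696000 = 0.00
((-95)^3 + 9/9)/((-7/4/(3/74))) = 734892/37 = 19861.95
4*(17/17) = 4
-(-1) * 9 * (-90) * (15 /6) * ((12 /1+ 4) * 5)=-162000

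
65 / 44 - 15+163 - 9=6181 / 44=140.48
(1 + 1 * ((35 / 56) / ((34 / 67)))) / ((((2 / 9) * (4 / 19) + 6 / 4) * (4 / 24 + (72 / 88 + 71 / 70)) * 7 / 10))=85632525 / 83059348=1.03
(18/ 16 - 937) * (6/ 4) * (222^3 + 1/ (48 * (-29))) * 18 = -1026238967171145/ 3712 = -276465239000.85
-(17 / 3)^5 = -1419857 / 243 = -5843.03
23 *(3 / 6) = 11.50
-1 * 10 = -10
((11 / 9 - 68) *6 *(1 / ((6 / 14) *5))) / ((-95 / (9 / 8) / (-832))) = -875056 / 475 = -1842.22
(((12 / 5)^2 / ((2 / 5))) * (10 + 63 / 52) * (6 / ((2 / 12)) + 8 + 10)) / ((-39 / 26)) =-377784 / 65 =-5812.06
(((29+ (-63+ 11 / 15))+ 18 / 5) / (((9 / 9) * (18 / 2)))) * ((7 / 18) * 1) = -623 / 486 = -1.28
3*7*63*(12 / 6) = 2646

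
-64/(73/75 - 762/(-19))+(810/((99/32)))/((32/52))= 272949960/643907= 423.90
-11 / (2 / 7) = -77 / 2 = -38.50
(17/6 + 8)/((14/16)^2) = 2080/147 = 14.15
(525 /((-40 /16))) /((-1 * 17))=210 /17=12.35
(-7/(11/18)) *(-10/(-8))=-315/22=-14.32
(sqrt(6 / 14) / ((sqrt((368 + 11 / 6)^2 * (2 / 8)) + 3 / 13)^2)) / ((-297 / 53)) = -143312 * sqrt(21) / 192706596159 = -0.00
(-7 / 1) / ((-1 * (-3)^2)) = 7 / 9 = 0.78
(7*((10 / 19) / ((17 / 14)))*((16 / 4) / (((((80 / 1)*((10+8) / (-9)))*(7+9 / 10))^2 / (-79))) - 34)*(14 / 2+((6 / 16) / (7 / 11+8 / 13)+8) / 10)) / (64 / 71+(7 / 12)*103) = -201171589880625 / 15188797871168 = -13.24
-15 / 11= -1.36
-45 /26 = -1.73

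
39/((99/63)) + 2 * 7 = 427/11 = 38.82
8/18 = 4/9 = 0.44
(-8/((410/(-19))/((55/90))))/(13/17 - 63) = -3553/976005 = -0.00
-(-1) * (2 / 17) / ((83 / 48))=96 / 1411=0.07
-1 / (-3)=1 / 3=0.33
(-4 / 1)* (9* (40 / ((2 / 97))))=-69840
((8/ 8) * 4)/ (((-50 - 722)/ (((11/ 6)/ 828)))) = -11/ 958824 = -0.00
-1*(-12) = 12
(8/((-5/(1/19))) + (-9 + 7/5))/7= -146/133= -1.10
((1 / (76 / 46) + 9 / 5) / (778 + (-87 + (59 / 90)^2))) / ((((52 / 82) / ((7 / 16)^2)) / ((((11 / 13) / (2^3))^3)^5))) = 221892895524216884651145 / 91111259604729071741860003962807274962944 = 0.00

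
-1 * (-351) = 351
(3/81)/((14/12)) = 2/63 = 0.03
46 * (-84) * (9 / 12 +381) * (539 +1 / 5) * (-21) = 83513242512 / 5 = 16702648502.40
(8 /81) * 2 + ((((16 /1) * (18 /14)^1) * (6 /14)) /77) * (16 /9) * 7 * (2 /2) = 70832 /43659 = 1.62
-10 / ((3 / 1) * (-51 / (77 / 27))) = 770 / 4131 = 0.19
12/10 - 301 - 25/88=-132037/440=-300.08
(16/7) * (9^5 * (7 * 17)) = 16061328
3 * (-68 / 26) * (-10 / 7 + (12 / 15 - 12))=3468 / 35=99.09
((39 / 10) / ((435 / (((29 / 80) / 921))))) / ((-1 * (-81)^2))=-13 / 24170724000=-0.00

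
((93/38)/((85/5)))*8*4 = 1488/323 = 4.61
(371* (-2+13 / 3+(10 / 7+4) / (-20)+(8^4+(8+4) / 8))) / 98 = 11407031 / 735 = 15519.77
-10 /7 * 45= -450 /7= -64.29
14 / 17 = 0.82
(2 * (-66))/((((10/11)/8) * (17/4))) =-23232/85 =-273.32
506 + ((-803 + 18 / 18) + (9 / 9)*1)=-295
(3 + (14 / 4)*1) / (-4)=-13 / 8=-1.62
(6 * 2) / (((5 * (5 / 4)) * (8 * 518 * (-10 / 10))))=-3 / 6475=-0.00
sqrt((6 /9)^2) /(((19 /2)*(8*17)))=1 /1938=0.00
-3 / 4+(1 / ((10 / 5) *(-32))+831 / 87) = 16307 / 1856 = 8.79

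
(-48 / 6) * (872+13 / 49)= -341928 / 49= -6978.12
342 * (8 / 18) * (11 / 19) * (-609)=-53592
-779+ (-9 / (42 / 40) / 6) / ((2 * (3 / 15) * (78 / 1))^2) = -66352229 / 85176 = -779.00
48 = 48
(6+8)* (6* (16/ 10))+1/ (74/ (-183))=48813/ 370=131.93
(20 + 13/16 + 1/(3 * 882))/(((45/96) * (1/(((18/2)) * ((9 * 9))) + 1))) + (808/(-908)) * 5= 39.89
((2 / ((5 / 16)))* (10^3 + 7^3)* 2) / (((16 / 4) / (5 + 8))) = 55868.80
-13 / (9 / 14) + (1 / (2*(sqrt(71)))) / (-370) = -182 / 9 -sqrt(71) / 52540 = -20.22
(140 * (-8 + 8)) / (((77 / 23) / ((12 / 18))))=0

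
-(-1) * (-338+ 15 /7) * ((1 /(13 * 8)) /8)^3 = -2351 /4031512576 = -0.00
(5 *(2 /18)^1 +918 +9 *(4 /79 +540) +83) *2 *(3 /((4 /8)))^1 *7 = 492408.95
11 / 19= 0.58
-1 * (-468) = 468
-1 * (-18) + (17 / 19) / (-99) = 33841 / 1881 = 17.99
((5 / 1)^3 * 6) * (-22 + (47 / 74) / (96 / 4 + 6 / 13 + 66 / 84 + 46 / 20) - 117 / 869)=-2227773336875 / 134335234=-16583.69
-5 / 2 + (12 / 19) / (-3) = -103 / 38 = -2.71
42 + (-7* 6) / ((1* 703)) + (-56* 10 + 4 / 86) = -15659022 / 30229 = -518.01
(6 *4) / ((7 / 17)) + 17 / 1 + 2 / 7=529 / 7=75.57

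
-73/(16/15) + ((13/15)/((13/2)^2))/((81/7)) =-17295077/252720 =-68.44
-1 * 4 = -4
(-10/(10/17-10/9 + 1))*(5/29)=-7650/2117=-3.61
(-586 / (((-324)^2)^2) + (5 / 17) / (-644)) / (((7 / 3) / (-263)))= 1811616930163 / 35188570779264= 0.05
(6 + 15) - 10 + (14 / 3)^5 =540497 / 243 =2224.27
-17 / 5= -3.40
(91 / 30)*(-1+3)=91 / 15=6.07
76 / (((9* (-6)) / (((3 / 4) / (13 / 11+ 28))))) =-209 / 5778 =-0.04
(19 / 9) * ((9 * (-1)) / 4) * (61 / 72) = -1159 / 288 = -4.02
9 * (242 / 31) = 2178 / 31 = 70.26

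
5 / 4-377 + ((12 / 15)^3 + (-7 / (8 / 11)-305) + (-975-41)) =-1705863 / 1000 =-1705.86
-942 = -942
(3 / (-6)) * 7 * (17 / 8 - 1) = -63 / 16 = -3.94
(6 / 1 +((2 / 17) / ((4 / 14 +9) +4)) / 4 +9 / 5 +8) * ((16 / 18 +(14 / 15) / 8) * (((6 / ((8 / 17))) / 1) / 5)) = 40.52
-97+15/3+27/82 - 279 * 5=-121907/82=-1486.67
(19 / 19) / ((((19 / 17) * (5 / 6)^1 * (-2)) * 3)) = -17 / 95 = -0.18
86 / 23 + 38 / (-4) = -265 / 46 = -5.76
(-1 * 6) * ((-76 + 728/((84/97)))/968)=-1147/242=-4.74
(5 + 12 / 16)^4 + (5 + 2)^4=894497 / 256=3494.13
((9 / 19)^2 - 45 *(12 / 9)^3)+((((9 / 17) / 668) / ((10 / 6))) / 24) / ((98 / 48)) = -320725945699 / 3013144260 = -106.44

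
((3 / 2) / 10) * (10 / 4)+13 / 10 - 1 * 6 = -173 / 40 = -4.32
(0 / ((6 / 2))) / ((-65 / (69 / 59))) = 0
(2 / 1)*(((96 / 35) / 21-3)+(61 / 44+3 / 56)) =-30819 / 10780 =-2.86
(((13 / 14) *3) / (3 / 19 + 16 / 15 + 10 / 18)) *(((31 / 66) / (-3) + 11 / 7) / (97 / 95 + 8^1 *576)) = 690222975 / 1436797971224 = 0.00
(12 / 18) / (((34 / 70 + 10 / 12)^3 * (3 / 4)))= 8232000 / 21253933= 0.39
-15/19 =-0.79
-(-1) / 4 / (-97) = -1 / 388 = -0.00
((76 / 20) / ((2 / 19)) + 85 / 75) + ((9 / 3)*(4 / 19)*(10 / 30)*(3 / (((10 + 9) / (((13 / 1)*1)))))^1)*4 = 421957 / 10830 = 38.96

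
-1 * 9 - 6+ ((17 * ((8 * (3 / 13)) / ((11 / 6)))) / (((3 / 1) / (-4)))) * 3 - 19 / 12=-145961 / 1716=-85.06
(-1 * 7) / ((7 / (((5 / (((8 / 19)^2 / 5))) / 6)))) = -23.50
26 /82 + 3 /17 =344 /697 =0.49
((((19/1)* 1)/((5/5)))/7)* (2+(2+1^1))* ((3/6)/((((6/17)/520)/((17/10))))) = 356915/21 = 16995.95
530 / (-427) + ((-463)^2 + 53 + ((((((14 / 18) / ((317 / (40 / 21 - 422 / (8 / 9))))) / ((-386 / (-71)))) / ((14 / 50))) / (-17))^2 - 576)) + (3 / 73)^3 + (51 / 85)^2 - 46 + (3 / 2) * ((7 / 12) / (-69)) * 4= 7214506675988659940543199336612059 / 33744331401313125149755934400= 213799.07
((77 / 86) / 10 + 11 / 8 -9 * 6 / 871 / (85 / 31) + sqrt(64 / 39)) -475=-12060596023 / 25468040 + 8 * sqrt(39) / 39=-472.28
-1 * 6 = -6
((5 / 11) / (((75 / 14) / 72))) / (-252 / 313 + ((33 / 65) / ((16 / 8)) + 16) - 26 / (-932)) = 318553872 / 807017101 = 0.39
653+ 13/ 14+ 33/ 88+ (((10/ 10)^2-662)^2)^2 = 10690397810137/ 56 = 190899960895.30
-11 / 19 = -0.58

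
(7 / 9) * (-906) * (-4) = 8456 / 3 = 2818.67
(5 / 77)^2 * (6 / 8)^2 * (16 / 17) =225 / 100793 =0.00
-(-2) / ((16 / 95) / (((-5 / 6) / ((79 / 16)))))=-2.00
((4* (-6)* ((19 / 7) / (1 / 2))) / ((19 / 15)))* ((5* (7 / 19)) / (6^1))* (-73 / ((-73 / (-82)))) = 49200 / 19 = 2589.47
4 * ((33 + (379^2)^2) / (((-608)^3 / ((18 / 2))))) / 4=-826.21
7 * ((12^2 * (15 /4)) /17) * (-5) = -1111.76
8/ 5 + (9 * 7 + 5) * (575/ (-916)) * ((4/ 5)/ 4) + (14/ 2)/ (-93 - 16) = -873802/ 124805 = -7.00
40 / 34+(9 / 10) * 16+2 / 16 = 10677 / 680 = 15.70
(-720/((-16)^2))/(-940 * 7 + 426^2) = -45/2798336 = -0.00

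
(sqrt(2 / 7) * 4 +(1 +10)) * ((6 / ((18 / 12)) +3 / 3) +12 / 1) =68 * sqrt(14) / 7 +187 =223.35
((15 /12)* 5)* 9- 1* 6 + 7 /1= 229 /4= 57.25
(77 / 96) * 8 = 6.42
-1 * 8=-8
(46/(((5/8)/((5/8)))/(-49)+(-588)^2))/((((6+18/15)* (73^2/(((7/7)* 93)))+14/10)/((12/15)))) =12152/47262976525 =0.00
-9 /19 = -0.47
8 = 8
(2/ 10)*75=15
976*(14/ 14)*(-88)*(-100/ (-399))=-8588800/ 399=-21525.81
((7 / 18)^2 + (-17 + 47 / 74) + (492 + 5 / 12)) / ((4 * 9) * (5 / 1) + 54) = 2854361 / 1402596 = 2.04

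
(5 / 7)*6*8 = 240 / 7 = 34.29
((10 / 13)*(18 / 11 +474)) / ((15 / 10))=34880 / 143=243.92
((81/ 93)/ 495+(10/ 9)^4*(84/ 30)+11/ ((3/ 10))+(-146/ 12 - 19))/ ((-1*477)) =-218570921/ 10671925770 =-0.02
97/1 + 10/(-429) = 41603/429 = 96.98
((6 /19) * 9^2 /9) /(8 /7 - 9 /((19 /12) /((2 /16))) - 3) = -756 /683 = -1.11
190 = 190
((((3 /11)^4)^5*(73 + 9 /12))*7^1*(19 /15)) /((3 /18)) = 27360797194647 /1345499989865120018402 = 0.00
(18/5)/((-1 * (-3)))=6/5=1.20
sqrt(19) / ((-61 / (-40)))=40 * sqrt(19) / 61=2.86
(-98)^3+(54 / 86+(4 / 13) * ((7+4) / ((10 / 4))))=-941190.02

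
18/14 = 9/7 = 1.29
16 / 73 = 0.22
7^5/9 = 16807/9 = 1867.44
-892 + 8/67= -891.88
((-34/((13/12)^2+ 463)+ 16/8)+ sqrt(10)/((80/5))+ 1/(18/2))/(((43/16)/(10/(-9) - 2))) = -549209920/232807203 - 28 * sqrt(10)/387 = -2.59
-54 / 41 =-1.32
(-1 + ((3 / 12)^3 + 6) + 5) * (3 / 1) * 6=5769 / 32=180.28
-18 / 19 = -0.95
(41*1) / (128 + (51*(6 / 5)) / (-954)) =10865 / 33903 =0.32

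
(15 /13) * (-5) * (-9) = 51.92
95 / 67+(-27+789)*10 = 510635 / 67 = 7621.42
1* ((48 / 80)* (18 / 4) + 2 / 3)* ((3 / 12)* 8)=101 / 15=6.73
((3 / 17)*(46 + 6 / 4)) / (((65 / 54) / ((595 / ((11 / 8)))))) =430920 / 143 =3013.43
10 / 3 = 3.33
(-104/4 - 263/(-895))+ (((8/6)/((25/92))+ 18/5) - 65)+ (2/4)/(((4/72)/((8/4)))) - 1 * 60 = -124.20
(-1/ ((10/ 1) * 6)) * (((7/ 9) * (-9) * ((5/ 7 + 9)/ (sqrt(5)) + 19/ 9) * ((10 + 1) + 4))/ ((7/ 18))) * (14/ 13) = 133/ 13 + 612 * sqrt(5)/ 65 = 31.28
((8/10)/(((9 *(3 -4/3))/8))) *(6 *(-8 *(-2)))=1024/25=40.96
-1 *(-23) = 23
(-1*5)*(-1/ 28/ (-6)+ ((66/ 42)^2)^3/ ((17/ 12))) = -2552476435/ 48000792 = -53.18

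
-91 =-91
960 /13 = 73.85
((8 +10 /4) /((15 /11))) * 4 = 154 /5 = 30.80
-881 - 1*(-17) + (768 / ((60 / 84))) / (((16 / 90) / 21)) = 126144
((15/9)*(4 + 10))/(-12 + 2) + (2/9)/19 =-397/171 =-2.32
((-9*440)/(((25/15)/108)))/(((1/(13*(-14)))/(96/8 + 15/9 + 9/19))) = 12547446912/19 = 660391942.74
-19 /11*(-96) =1824 /11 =165.82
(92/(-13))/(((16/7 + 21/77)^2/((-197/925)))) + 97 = 230331193/2368925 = 97.23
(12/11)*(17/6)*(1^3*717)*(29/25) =706962/275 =2570.77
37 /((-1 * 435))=-37 /435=-0.09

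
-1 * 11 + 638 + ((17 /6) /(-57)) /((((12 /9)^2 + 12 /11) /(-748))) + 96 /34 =642.78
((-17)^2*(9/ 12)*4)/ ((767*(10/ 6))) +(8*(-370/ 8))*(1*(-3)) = 4259451/ 3835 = 1110.68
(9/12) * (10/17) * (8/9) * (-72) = -28.24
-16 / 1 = -16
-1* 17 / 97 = -17 / 97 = -0.18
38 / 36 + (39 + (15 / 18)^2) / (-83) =575 / 996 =0.58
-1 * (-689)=689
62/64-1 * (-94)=3039/32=94.97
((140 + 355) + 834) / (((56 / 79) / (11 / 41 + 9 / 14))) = 54910293 / 32144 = 1708.26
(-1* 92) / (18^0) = -92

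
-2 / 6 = -1 / 3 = -0.33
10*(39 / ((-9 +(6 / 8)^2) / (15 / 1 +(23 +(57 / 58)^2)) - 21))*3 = -204486360 / 3708113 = -55.15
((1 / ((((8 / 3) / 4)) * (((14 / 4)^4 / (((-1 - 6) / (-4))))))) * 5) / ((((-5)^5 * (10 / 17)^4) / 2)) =-250563 / 535937500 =-0.00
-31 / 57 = -0.54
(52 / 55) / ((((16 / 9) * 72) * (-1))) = -13 / 1760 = -0.01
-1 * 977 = -977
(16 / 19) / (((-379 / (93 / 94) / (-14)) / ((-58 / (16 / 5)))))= -188790 / 338447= -0.56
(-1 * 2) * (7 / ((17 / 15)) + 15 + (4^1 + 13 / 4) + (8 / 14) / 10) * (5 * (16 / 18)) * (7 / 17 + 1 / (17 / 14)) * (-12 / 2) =542328 / 289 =1876.57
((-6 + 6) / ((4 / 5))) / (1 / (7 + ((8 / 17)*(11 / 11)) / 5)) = 0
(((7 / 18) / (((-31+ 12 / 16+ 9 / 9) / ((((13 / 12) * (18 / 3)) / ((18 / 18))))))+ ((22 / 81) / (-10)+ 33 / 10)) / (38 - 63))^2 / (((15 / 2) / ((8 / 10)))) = 13323122 / 7688671875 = 0.00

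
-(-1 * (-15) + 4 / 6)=-47 / 3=-15.67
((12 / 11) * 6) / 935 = 72 / 10285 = 0.01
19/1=19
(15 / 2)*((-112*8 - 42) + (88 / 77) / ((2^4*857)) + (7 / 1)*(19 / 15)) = -167216111 / 23996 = -6968.50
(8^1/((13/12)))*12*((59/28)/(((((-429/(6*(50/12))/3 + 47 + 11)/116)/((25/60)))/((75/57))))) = 513300000/2259803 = 227.14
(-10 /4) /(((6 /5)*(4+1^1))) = -5 /12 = -0.42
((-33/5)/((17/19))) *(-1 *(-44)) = -27588/85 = -324.56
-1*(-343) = 343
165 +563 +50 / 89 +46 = 68936 / 89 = 774.56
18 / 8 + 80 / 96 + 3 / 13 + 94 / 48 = 1645 / 312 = 5.27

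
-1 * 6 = -6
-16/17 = -0.94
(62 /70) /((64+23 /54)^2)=90396 /423620435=0.00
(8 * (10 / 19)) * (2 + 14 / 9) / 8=320 / 171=1.87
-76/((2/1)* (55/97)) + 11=-3081/55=-56.02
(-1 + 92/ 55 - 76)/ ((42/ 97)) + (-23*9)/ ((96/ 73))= -4082557/ 12320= -331.38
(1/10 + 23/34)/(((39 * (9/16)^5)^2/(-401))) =-9699891580239872/150262973761095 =-64.55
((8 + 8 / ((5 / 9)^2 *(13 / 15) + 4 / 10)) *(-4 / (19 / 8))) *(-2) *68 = 70537216 / 15409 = 4577.66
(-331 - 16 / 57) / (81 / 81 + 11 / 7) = -132181 / 1026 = -128.83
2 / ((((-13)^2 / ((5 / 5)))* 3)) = 2 / 507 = 0.00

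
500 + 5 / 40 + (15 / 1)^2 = 5801 / 8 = 725.12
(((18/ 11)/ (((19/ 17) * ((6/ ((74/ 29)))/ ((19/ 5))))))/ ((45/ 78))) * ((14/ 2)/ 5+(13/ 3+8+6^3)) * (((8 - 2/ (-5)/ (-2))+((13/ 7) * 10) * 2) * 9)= 48353348472/ 126875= 381110.14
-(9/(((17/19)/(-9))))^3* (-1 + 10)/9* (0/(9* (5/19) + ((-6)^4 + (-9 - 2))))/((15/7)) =0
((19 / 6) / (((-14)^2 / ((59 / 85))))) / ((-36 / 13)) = -14573 / 3598560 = -0.00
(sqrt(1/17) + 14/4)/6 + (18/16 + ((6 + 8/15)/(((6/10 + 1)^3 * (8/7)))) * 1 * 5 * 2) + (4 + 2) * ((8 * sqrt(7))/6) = sqrt(17)/102 + 16041/1024 + 8 * sqrt(7) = 36.87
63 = 63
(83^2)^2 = 47458321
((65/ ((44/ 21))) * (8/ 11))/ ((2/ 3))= 4095/ 121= 33.84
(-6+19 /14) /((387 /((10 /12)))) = -325 /32508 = -0.01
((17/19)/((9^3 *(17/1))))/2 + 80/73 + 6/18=2890315/2022246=1.43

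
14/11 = 1.27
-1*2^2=-4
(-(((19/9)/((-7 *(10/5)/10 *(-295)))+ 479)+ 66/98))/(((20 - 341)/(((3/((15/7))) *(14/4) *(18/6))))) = 12480757/568170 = 21.97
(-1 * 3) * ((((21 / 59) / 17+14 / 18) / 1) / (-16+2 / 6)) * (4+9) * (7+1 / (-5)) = 37492 / 2773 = 13.52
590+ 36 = 626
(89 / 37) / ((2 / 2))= 89 / 37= 2.41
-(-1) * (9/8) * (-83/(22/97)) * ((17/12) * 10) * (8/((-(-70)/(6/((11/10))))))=-6159015/1694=-3635.78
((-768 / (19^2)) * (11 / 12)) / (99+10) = -704 / 39349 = -0.02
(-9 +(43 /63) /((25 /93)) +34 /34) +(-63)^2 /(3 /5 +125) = 8618149 /329700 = 26.14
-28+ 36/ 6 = -22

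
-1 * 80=-80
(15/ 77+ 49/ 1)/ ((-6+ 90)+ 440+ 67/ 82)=310616/ 3313695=0.09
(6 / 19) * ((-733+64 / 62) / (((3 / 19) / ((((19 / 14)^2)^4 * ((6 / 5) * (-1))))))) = 1156122086889993 / 57186825920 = 20216.58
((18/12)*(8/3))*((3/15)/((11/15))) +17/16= 379/176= 2.15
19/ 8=2.38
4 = 4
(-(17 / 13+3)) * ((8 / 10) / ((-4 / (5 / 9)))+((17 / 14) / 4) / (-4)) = 0.81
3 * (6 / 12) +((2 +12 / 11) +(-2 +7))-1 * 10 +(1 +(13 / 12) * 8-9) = 17 / 66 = 0.26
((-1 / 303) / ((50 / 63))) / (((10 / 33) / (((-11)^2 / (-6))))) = 27951 / 101000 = 0.28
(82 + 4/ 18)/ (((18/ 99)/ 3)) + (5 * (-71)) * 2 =1940/ 3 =646.67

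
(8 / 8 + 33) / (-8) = -17 / 4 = -4.25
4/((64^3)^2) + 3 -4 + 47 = 790273982465/17179869184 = 46.00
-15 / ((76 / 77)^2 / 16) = -88935 / 361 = -246.36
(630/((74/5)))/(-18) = -175/74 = -2.36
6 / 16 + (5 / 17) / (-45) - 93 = -113381 / 1224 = -92.63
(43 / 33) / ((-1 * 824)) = -43 / 27192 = -0.00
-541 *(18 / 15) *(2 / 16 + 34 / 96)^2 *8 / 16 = -286189 / 3840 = -74.53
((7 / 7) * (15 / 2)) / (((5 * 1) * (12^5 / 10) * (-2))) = -5 / 165888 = -0.00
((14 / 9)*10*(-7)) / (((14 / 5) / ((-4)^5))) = 358400 / 9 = 39822.22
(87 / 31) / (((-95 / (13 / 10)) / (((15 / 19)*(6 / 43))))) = -10179 / 2406065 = -0.00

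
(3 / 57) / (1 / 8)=0.42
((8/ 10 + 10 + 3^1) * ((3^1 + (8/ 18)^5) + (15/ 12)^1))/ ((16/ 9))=23182367/ 699840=33.13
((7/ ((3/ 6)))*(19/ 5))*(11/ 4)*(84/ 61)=61446/ 305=201.46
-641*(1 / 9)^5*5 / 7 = -3205 / 413343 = -0.01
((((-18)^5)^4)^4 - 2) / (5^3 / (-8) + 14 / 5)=-1056477858464732743698966086253607622990791106115723001147680031331917974272478444691402406113616854960 / 513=-2059411030145677862960948000000000000000000000000000000000000000000000000000000000000000000000000000.00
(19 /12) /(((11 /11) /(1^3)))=19 /12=1.58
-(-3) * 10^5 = 300000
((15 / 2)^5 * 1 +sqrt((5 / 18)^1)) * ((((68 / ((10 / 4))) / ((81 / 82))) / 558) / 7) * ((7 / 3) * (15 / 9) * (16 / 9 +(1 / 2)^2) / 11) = 50881 * sqrt(10) / 60407127 +159003125 / 1325808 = 119.93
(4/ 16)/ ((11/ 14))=0.32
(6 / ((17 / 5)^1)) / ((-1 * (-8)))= 15 / 68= 0.22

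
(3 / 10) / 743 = 3 / 7430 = 0.00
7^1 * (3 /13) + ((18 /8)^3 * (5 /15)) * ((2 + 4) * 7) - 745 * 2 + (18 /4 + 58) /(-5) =-558029 /416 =-1341.42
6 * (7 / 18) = 7 / 3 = 2.33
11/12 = 0.92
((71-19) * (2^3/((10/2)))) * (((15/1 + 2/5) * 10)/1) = 64064/5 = 12812.80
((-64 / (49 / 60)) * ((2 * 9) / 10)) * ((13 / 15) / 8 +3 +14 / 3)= -268704 / 245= -1096.75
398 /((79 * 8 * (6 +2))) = 199 /2528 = 0.08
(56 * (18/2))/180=14/5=2.80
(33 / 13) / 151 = 33 / 1963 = 0.02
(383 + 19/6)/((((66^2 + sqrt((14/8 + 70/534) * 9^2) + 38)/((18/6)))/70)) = 126853989080/6873321773 - 3405990 * sqrt(10947)/6873321773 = 18.40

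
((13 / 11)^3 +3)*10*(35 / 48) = 541625 / 15972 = 33.91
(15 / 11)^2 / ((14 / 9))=2025 / 1694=1.20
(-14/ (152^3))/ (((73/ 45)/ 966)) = -152145/ 64090496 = -0.00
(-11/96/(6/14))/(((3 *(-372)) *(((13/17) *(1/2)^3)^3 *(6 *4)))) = 378301/33100002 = 0.01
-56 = -56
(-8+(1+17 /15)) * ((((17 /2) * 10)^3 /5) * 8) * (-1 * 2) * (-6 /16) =-4323440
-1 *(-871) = 871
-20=-20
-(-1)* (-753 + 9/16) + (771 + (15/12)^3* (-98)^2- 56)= 149763/8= 18720.38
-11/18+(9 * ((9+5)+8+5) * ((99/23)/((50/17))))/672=-189893/2318400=-0.08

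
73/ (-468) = -73/ 468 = -0.16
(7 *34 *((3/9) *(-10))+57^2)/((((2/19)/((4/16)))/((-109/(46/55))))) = -839138135/1104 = -760088.89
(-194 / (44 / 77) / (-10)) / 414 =679 / 8280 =0.08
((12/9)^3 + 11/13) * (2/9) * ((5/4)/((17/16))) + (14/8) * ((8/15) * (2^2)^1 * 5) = 1047616/53703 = 19.51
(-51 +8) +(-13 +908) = 852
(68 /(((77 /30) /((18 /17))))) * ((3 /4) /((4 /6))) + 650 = 52480 /77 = 681.56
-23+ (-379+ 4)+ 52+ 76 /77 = -26566 /77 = -345.01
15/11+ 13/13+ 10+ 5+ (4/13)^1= 2527/143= 17.67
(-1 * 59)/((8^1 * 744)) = -59/5952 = -0.01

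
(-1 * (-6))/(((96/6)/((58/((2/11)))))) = 957/8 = 119.62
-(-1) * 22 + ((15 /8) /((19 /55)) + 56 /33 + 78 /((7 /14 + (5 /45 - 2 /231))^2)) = 853442746033 /3497280600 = 244.03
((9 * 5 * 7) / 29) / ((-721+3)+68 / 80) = -0.02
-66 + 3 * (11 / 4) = -231 / 4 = -57.75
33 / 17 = 1.94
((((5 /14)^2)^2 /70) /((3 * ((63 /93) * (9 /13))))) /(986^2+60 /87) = 1460875 /8597563124274432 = 0.00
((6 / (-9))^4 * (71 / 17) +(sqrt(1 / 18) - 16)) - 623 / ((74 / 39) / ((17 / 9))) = -64742801 / 101898 +sqrt(2) / 6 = -635.13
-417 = -417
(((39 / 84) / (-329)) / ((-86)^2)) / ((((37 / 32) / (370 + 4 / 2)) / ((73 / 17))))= -706056 / 2678437363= -0.00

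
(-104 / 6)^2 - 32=2416 / 9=268.44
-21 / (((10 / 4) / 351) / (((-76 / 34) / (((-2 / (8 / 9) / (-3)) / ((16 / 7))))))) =1707264 / 85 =20085.46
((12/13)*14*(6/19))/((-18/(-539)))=30184/247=122.20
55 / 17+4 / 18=529 / 153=3.46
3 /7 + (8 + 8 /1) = 115 /7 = 16.43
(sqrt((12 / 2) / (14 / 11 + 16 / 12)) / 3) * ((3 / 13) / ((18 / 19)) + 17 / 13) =121 * sqrt(473) / 3354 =0.78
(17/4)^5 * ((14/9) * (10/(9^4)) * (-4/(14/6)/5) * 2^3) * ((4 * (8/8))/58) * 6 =-1419857/380538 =-3.73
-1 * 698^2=-487204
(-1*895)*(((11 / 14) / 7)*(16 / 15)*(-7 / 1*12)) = 63008 / 7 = 9001.14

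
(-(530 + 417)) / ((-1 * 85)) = 947 / 85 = 11.14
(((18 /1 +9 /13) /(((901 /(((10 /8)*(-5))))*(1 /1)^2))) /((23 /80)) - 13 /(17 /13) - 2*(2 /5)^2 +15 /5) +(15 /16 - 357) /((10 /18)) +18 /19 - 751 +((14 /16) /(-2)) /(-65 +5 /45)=-1672391129684597 /1195700521600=-1398.67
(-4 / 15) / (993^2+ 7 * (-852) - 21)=-1 / 3675240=-0.00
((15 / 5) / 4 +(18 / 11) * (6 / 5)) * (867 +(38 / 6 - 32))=125569 / 55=2283.07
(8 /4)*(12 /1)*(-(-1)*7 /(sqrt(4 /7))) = 84*sqrt(7) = 222.24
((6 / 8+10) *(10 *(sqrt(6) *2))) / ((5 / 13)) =559 *sqrt(6) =1369.26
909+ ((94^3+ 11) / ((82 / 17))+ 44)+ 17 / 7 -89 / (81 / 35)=8048738891 / 46494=173113.50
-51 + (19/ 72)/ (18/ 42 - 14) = -18367/ 360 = -51.02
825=825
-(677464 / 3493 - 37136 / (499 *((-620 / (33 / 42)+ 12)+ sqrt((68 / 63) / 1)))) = -194.04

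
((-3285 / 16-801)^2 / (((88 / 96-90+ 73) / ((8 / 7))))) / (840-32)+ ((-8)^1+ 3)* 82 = -4358200843 / 8732864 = -499.06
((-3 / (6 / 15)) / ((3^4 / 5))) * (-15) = 125 / 18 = 6.94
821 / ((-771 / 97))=-79637 / 771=-103.29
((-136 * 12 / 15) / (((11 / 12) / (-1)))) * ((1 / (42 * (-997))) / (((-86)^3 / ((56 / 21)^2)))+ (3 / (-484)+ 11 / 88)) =468628907422864 / 33234498847935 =14.10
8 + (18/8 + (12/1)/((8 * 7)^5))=1411250179/137682944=10.25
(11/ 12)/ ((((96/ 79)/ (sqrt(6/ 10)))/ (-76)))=-16511 * sqrt(15)/ 1440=-44.41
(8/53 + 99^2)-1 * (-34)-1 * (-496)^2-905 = -237085.85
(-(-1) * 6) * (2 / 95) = 12 / 95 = 0.13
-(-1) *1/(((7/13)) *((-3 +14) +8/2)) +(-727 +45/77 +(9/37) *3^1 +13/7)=-30927529/42735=-723.70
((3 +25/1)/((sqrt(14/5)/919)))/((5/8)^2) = 117632 * sqrt(70)/25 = 39367.20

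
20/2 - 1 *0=10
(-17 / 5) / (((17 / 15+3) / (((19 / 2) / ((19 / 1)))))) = -51 / 124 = -0.41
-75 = -75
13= 13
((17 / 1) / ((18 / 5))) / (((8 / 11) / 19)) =17765 / 144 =123.37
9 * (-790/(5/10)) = -14220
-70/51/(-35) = 2/51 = 0.04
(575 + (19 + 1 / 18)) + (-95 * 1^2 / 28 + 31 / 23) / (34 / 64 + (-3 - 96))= 5424866171 / 9131598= 594.08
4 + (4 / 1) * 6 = 28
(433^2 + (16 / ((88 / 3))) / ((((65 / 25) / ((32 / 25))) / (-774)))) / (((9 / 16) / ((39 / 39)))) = 2142496432 / 6435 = 332944.28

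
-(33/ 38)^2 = -1089/ 1444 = -0.75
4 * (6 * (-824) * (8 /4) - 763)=-42604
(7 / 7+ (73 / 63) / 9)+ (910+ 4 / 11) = 5684978 / 6237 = 911.49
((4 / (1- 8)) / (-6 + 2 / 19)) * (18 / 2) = 0.87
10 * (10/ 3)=100/ 3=33.33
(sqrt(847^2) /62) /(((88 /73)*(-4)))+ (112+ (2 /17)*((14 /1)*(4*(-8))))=1904315 /33728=56.46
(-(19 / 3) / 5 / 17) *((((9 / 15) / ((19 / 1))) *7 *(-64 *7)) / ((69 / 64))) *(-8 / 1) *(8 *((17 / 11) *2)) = -25690112 / 18975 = -1353.89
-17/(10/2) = -17/5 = -3.40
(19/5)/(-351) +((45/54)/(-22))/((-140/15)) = -0.01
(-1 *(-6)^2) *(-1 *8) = 288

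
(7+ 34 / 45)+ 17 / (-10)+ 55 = 1099 / 18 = 61.06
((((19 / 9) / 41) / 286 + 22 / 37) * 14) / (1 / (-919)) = -14940327283 / 1952379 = -7652.37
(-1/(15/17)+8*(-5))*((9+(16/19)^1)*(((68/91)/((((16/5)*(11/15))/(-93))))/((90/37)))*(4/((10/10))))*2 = 204525011/5187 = 39430.31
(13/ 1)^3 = 2197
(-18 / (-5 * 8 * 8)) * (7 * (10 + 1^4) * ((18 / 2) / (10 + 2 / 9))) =56133 / 14720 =3.81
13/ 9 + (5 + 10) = 148/ 9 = 16.44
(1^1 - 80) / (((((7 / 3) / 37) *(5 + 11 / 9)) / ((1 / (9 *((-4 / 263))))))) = 2306247 / 1568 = 1470.82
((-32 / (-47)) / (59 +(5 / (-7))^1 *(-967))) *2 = 7 / 3854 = 0.00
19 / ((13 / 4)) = 76 / 13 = 5.85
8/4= 2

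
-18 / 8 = -9 / 4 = -2.25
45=45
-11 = -11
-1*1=-1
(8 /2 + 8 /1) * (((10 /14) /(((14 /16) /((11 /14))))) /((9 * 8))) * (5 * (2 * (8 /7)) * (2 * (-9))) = -52800 /2401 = -21.99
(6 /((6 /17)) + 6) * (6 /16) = 69 /8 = 8.62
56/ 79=0.71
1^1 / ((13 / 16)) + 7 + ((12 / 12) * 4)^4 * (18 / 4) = 15083 / 13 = 1160.23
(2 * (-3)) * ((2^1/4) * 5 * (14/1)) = -210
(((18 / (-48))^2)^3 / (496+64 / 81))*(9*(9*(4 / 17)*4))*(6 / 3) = 4782969 / 5603983360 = 0.00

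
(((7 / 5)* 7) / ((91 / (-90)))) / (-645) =42 / 2795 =0.02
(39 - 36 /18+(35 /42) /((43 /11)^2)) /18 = 411083 /199692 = 2.06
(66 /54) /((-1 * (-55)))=0.02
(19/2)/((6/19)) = 361/12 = 30.08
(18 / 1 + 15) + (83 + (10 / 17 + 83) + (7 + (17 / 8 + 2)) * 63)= 122463 / 136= 900.46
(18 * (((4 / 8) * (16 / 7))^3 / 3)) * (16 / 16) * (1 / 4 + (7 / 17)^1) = 34560 / 5831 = 5.93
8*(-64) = -512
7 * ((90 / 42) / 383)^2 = 225 / 1026823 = 0.00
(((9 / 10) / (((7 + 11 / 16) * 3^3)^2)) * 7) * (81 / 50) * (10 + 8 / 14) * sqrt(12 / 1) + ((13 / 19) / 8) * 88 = 9472 * sqrt(3) / 1891125 + 143 / 19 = 7.53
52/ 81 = 0.64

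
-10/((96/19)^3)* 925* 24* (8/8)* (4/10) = -688.43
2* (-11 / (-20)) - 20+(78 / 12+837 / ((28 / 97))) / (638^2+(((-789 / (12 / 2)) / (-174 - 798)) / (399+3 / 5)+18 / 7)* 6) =-348493015216413 / 18445751556370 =-18.89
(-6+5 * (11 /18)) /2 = -53 /36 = -1.47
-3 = -3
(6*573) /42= 81.86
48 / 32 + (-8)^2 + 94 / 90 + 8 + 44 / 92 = 75.02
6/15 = 2/5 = 0.40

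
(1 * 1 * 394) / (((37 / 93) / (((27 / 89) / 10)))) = 494667 / 16465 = 30.04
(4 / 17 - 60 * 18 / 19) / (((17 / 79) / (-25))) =6576.38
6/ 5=1.20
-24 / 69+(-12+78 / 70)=-9043 / 805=-11.23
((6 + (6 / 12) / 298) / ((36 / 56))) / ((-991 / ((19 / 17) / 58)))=-475741 / 2620651932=-0.00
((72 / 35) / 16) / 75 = 3 / 1750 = 0.00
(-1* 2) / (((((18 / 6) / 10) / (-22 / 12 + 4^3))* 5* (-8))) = 373 / 36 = 10.36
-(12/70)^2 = -36/1225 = -0.03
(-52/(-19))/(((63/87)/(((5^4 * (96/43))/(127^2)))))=0.33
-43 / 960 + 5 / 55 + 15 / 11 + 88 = 944167 / 10560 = 89.41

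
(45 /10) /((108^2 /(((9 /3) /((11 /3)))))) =1 /3168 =0.00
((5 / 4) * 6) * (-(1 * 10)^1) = -75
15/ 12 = 5/ 4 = 1.25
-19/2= -9.50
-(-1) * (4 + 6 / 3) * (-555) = -3330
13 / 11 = 1.18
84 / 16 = 21 / 4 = 5.25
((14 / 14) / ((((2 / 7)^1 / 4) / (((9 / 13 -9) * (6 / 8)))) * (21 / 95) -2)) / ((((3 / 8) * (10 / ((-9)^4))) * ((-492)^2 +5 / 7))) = -62828136 / 17407115669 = -0.00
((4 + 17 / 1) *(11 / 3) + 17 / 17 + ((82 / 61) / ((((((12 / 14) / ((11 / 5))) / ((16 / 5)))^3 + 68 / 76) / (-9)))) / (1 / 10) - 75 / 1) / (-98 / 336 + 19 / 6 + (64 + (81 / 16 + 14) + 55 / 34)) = -1.51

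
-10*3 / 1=-30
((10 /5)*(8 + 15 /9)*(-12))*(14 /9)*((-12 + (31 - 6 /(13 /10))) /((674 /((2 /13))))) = -607376 /512577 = -1.18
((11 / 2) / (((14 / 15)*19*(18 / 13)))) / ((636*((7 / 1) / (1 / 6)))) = 715 / 85264704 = 0.00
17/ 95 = 0.18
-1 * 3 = -3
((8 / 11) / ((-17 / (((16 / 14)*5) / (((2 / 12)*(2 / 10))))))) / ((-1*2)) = 4800 / 1309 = 3.67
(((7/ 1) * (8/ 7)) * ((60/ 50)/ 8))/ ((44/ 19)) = 57/ 110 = 0.52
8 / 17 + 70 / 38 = 2.31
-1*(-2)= 2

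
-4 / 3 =-1.33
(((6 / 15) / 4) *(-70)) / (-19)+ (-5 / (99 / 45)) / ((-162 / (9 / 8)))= 11563 / 30096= 0.38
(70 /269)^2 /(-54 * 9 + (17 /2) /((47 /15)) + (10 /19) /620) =-135646700 /968104576937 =-0.00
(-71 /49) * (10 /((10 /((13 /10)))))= -923 /490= -1.88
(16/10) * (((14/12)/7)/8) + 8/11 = 251/330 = 0.76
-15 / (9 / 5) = -8.33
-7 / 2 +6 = 5 / 2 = 2.50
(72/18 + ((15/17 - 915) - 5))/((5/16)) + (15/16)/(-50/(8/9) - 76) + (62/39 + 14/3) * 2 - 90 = -21084800533/7014540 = -3005.87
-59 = -59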